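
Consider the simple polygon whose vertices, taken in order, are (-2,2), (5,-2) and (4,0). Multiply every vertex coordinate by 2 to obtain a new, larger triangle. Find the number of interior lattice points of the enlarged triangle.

Using the shoelace formula, 2A = |[(-2)·(-2) − 5·2] + [5·0 − 4·(-2)] + [4·2 − (-2)·0]| = 10, so the area is 5.
Along each edge there are gcd(|Δx|,|Δy|)+1 lattice points, so counting each shared vertex once the boundary has gcd(7,4) + gcd(1,2) + gcd(6,2) = 1+1+2 = 4.
Scaling by 2 multiplies the area by 2² = 4 (so the new area is 20) and multiplies the boundary lattice-point count by 2, giving 8.
By Pick's theorem, the interior count of the dilated polygon is 20 − 8/2 + 1 = 17.

17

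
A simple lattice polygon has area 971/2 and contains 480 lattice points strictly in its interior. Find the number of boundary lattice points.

Pick's theorem gives A = I + B/2 − 1, so B = 2(A − I + 1) = 2(971/2 − 480 + 1) = 13.

13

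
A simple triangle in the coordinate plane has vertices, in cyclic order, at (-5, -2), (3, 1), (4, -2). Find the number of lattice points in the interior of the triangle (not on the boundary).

The shoelace formula gives twice the area as |[(-5)·1 − 3·(-2)] + [3·(-2) − 4·1] + [4·(-2) − (-5)·(-2)]| = 27, so the area is 13.5.
Summing gcd(|Δx|,|Δy|) over the edges gives the boundary count: gcd(8,3) + gcd(1,3) + gcd(9,0) = 1+1+9 = 11.
By Pick's theorem A = I + B/2 − 1, so I = 13.5 − 11/2 + 1 = 9.

9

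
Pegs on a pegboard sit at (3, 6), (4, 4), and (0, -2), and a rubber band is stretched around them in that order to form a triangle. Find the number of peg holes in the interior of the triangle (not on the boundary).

6

The shoelace formula gives twice the area as |(3·4 − 4·6) + (4·(-2) − 0·4) + (0·6 − 3·(-2))| = 14, so the area is 7.
The number of boundary lattice points is Σ gcd(|Δx|,|Δy|) = gcd(1,2) + gcd(4,6) + gcd(3,8) = 1+2+1 = 4.
Pick's theorem gives I = A − B/2 + 1 = 7 − 4/2 + 1 = 6.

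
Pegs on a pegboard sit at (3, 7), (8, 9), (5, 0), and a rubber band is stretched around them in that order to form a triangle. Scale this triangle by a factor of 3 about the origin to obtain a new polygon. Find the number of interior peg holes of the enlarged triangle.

By the shoelace formula, twice the signed area is |[3·9 − 8·7] + [8·0 − 5·9] + [5·7 − 3·0]| = 39, so the area is 39/2.
Along each edge there are gcd(|Δx|,|Δy|)+1 lattice points, so counting each shared vertex once the boundary has gcd(5,2) + gcd(3,9) + gcd(2,7) = 1+3+1 = 5.
Scaling by 3 multiplies the area by 3² = 9 (so the new area is 351/2) and multiplies the boundary lattice-point count by 3, giving 15.
By Pick's theorem, the interior count of the dilated polygon is 351/2 − 15/2 + 1 = 169.

169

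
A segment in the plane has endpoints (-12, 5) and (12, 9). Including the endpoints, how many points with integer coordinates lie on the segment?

The number of lattice points on a segment between lattice points is gcd(|Δx|,|Δy|) + 1 = gcd(24,4) + 1 = 4 + 1 = 5.

5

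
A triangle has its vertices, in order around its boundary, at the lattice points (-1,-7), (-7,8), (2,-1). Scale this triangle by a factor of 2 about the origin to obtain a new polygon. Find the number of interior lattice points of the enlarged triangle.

148

By the shoelace formula, twice the signed area is |((-1)·8 − (-7)·(-7)) + ((-7)·(-1) − 2·8) + (2·(-7) − (-1)·(-1))| = 81, so the area is 81/2.
The number of boundary lattice points is Σ gcd(|Δx|,|Δy|) = gcd(6,15) + gcd(9,9) + gcd(3,6) = 3+9+3 = 15.
Scaling by 2 multiplies the area by 2² = 4 (so the new area is 162) and multiplies the boundary lattice-point count by 2, giving 30.
By Pick's theorem, the interior count of the dilated polygon is 162 − 30/2 + 1 = 148.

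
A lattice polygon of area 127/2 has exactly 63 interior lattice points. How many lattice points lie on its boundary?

3

Pick's theorem gives A = I + B/2 − 1, so B = 2(A − I + 1) = 2(127/2 − 63 + 1) = 3.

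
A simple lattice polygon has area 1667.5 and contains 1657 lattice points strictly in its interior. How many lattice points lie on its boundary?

Pick's theorem gives A = I + B/2 − 1, so B = 2(A − I + 1) = 2(1667.5 − 1657 + 1) = 23.

23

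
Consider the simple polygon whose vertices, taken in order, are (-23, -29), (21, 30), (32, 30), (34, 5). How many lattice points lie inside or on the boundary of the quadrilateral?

The shoelace formula gives twice the area as |((-23)·30 − 21·(-29)) + (21·30 − 32·30) + (32·5 − 34·30) + (34·(-29) − (-23)·5)| = 2142, so the area is 1071.
Summing gcd(|Δx|,|Δy|) over the edges gives the boundary count: gcd(44,59) + gcd(11,0) + gcd(2,25) + gcd(57,34) = 1+11+1+1 = 14.
Pick's theorem gives I = A − B/2 + 1 = 1071 − 14/2 + 1 = 1065, so the closed region contains I + B = 1065 + 14 = 1079 lattice points.

1079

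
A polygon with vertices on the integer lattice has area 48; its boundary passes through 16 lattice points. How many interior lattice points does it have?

Pick's theorem A = I + B/2 − 1 rearranges to I = A − B/2 + 1 = 48 − 16/2 + 1 = 41.

41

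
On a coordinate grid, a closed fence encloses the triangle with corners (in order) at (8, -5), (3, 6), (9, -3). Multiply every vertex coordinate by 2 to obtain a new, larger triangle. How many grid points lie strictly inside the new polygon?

The shoelace formula gives twice the area as |[8·6 − 3·(-5)] + [3·(-3) − 9·6] + [9·(-5) − 8·(-3)]| = 21, so the area is 21/2.
Summing gcd(|Δx|,|Δy|) over the edges gives the boundary count: gcd(5,11) + gcd(6,9) + gcd(1,2) = 1+3+1 = 5.
Scaling by 2 multiplies the area by 2² = 4 (so the new area is 42) and multiplies the boundary lattice-point count by 2, giving 10.
By Pick's theorem, the interior count of the dilated polygon is 42 − 10/2 + 1 = 38.

38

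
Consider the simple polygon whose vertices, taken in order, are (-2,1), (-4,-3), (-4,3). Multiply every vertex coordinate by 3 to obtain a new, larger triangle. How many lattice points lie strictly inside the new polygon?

By the shoelace formula, twice the signed area is |((-2)·(-3) − (-4)·1) + ((-4)·3 − (-4)·(-3)) + ((-4)·1 − (-2)·3)| = 12, so the area is 6.
Along each edge there are gcd(|Δx|,|Δy|)+1 lattice points, so counting each shared vertex once the boundary has gcd(2,4) + gcd(0,6) + gcd(2,2) = 2+6+2 = 10.
Scaling by 3 multiplies the area by 3² = 9 (so the new area is 54) and multiplies the boundary lattice-point count by 3, giving 30.
By Pick's theorem, the interior count of the dilated polygon is 54 − 30/2 + 1 = 40.

40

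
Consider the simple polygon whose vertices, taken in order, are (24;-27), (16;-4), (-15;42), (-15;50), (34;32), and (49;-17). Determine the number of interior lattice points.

2199

Using the shoelace formula, 2A = |[24·(-4) − 16·(-27)] + [16·42 − (-15)·(-4)] + [(-15)·50 − (-15)·42] + [(-15)·32 − 34·50] + [34·(-17) − 49·32] + [49·(-27) − 24·(-17)]| = 4413, so the area is 4413/2.
The number of boundary lattice points is Σ gcd(|Δx|,|Δy|) = gcd(8,23) + gcd(31,46) + gcd(0,8) + gcd(49,18) + gcd(15,49) + gcd(25,10) = 1+1+8+1+1+5 = 17.
Pick's theorem gives I = A − B/2 + 1 = 4413/2 − 17/2 + 1 = 2199.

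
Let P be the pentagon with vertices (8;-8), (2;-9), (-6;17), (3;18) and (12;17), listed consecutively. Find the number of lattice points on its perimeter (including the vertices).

The number of boundary lattice points is Σ gcd(|Δx|,|Δy|) = gcd(6,1) + gcd(8,26) + gcd(9,1) + gcd(9,1) + gcd(4,25) = 1+2+1+1+1 = 6.

6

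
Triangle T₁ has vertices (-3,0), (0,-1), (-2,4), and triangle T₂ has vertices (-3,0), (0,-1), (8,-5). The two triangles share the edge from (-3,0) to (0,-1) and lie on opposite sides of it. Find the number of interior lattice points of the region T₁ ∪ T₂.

The union is the simple quadrilateral with vertices (-3,0), (-2,4), (0,-1), (8,-5) in order.
By the shoelace formula, twice the signed area is |((-3)·4 − (-2)·0) + ((-2)·(-1) − 0·4) + (0·(-5) − 8·(-1)) + (8·0 − (-3)·(-5))| = 17, so the area is 17/2.
The number of boundary lattice points is Σ gcd(|Δx|,|Δy|) = gcd(1,4) + gcd(2,5) + gcd(8,4) + gcd(11,5) = 1+1+4+1 = 7.
By Pick's theorem I = A − B/2 + 1 = 17/2 − 7/2 + 1 = 6.

6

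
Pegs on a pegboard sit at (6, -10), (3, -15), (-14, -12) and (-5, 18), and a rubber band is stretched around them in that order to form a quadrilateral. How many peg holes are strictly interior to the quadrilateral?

The shoelace formula gives twice the area as |(6·(-15) − 3·(-10)) + (3·(-12) − (-14)·(-15)) + ((-14)·18 − (-5)·(-12)) + ((-5)·(-10) − 6·18)| = 676, so the area is 338.
Summing gcd(|Δx|,|Δy|) over the edges gives the boundary count: gcd(3,5) + gcd(17,3) + gcd(9,30) + gcd(11,28) = 1+1+3+1 = 6.
By Pick's theorem A = I + B/2 − 1, so I = 338 − 6/2 + 1 = 336.

336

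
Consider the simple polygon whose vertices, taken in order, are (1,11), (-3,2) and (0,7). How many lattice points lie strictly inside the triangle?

Using the shoelace formula, 2A = |[1·2 − (-3)·11] + [(-3)·7 − 0·2] + [0·11 − 1·7]| = 7, so the area is 3.5.
Along each edge there are gcd(|Δx|,|Δy|)+1 lattice points, so counting each shared vertex once the boundary has gcd(4,9) + gcd(3,5) + gcd(1,4) = 1+1+1 = 3.
Pick's theorem gives I = A − B/2 + 1 = 3.5 − 3/2 + 1 = 3.

3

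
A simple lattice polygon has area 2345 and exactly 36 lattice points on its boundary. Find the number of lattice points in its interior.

From Pick's theorem, I = A − B/2 + 1 = 2345 − 36/2 + 1 = 2328.

2328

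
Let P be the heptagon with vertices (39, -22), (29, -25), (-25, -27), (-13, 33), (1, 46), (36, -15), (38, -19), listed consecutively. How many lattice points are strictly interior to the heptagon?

2707

Using the shoelace formula, 2A = |[39·(-25) − 29·(-22)] + [29·(-27) − (-25)·(-25)] + [(-25)·33 − (-13)·(-27)] + [(-13)·46 − 1·33] + [1·(-15) − 36·46] + [36·(-19) − 38·(-15)] + [38·(-22) − 39·(-19)]| = 5432, so the area is 2716.
Along each edge there are gcd(|Δx|,|Δy|)+1 lattice points, so counting each shared vertex once the boundary has gcd(10,3) + gcd(54,2) + gcd(12,60) + gcd(14,13) + gcd(35,61) + gcd(2,4) + gcd(1,3) = 1+2+12+1+1+2+1 = 20.
Pick's theorem gives I = A − B/2 + 1 = 2716 − 20/2 + 1 = 2707.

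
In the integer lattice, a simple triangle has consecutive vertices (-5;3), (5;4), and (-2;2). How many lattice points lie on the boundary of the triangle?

Summing gcd(|Δx|,|Δy|) over the edges gives the boundary count: gcd(10,1) + gcd(7,2) + gcd(3,1) = 1+1+1 = 3.

3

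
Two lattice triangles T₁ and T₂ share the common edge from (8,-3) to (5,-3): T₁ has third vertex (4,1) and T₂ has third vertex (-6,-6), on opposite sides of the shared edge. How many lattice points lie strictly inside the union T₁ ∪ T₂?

8

The union is the simple quadrilateral with vertices (8,-3), (4,1), (5,-3), (-6,-6) in order.
Using the shoelace formula, 2A = |[8·1 − 4·(-3)] + [4·(-3) − 5·1] + [5·(-6) − (-6)·(-3)] + [(-6)·(-3) − 8·(-6)]| = 21, so the area is 10.5.
The number of boundary lattice points is Σ gcd(|Δx|,|Δy|) = gcd(4,4) + gcd(1,4) + gcd(11,3) + gcd(14,3) = 4+1+1+1 = 7.
By Pick's theorem I = A − B/2 + 1 = 10.5 − 7/2 + 1 = 8.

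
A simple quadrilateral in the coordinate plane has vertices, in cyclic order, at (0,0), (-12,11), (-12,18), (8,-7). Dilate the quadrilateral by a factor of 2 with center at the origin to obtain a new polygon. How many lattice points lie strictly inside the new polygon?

275

By the shoelace formula, twice the signed area is |[0·11 − (-12)·0] + [(-12)·18 − (-12)·11] + [(-12)·(-7) − 8·18] + [8·0 − 0·(-7)]| = 144, so the area is 72.
The number of boundary lattice points is Σ gcd(|Δx|,|Δy|) = gcd(12,11) + gcd(0,7) + gcd(20,25) + gcd(8,7) = 1+7+5+1 = 14.
Scaling by 2 multiplies the area by 2² = 4 (so the new area is 288) and multiplies the boundary lattice-point count by 2, giving 28.
By Pick's theorem, the interior count of the dilated polygon is 288 − 28/2 + 1 = 275.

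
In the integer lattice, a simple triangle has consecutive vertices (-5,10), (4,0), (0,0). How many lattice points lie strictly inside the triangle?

The shoelace formula gives twice the area as |((-5)·0 − 4·10) + (4·0 − 0·0) + (0·10 − (-5)·0)| = 40, so the area is 20.
The number of boundary lattice points is Σ gcd(|Δx|,|Δy|) = gcd(9,10) + gcd(4,0) + gcd(5,10) = 1+4+5 = 10.
By Pick's theorem A = I + B/2 − 1, so I = 20 − 10/2 + 1 = 16.

16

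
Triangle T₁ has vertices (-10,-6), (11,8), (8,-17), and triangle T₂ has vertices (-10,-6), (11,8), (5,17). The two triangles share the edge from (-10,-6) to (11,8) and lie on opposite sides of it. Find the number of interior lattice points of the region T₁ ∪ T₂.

376

The union is the simple quadrilateral with vertices (-10,-6), (8,-17), (11,8), (5,17) in order.
The shoelace formula gives twice the area as |((-10)·(-17) − 8·(-6)) + (8·8 − 11·(-17)) + (11·17 − 5·8) + (5·(-6) − (-10)·17)| = 756, so the area is 378.
Summing gcd(|Δx|,|Δy|) over the edges gives the boundary count: gcd(18,11) + gcd(3,25) + gcd(6,9) + gcd(15,23) = 1+1+3+1 = 6.
By Pick's theorem I = A − B/2 + 1 = 378 − 6/2 + 1 = 376.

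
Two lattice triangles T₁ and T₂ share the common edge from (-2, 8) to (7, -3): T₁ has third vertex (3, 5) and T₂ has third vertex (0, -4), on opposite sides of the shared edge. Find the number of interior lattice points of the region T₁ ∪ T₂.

The union is the simple quadrilateral with vertices (-2, 8), (3, 5), (7, -3), (0, -4) in order.
The shoelace formula gives twice the area as |[(-2)·5 − 3·8] + [3·(-3) − 7·5] + [7·(-4) − 0·(-3)] + [0·8 − (-2)·(-4)]| = 114, so the area is 57.
The number of boundary lattice points is Σ gcd(|Δx|,|Δy|) = gcd(5,3) + gcd(4,8) + gcd(7,1) + gcd(2,12) = 1+4+1+2 = 8.
By Pick's theorem I = A − B/2 + 1 = 57 − 8/2 + 1 = 54.

54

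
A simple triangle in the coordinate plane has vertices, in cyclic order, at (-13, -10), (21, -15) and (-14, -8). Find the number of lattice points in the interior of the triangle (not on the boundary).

Using the shoelace formula, 2A = |[(-13)·(-15) − 21·(-10)] + [21·(-8) − (-14)·(-15)] + [(-14)·(-10) − (-13)·(-8)]| = 63, so the area is 31.5.
The number of boundary lattice points is Σ gcd(|Δx|,|Δy|) = gcd(34,5) + gcd(35,7) + gcd(1,2) = 1+7+1 = 9.
Pick's theorem gives I = A − B/2 + 1 = 31.5 − 9/2 + 1 = 28.

28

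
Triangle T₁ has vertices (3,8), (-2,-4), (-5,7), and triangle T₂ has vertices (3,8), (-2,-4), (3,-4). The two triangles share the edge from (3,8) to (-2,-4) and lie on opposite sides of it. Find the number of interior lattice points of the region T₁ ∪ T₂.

The union is the simple quadrilateral with vertices (3,8), (-5,7), (-2,-4), (3,-4) in order.
Using the shoelace formula, 2A = |(3·7 − (-5)·8) + ((-5)·(-4) − (-2)·7) + ((-2)·(-4) − 3·(-4)) + (3·8 − 3·(-4))| = 151, so the area is 75.5.
The number of boundary lattice points is Σ gcd(|Δx|,|Δy|) = gcd(8,1) + gcd(3,11) + gcd(5,0) + gcd(0,12) = 1+1+5+12 = 19.
By Pick's theorem I = A − B/2 + 1 = 75.5 − 19/2 + 1 = 67.

67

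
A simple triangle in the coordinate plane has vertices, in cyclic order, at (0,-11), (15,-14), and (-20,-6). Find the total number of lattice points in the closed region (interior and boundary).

By the shoelace formula, twice the signed area is |(0·(-14) − 15·(-11)) + (15·(-6) − (-20)·(-14)) + ((-20)·(-11) − 0·(-6))| = 15, so the area is 7.5.
Along each edge there are gcd(|Δx|,|Δy|)+1 lattice points, so counting each shared vertex once the boundary has gcd(15,3) + gcd(35,8) + gcd(20,5) = 3+1+5 = 9.
Pick's theorem gives I = A − B/2 + 1 = 7.5 − 9/2 + 1 = 4, so the closed region contains I + B = 4 + 9 = 13 lattice points.

13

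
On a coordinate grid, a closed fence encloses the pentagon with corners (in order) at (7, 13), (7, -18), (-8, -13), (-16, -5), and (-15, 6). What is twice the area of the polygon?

The shoelace formula gives twice the area as |(7·(-18) − 7·13) + (7·(-13) − (-8)·(-18)) + ((-8)·(-5) − (-16)·(-13)) + ((-16)·6 − (-15)·(-5)) + ((-15)·13 − 7·6)| = 1028, so the area is 514.

1028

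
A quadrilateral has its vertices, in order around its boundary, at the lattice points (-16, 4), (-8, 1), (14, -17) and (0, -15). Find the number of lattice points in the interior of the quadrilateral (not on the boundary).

154

By the shoelace formula, twice the signed area is |[(-16)·1 − (-8)·4] + [(-8)·(-17) − 14·1] + [14·(-15) − 0·(-17)] + [0·4 − (-16)·(-15)]| = 312, so the area is 156.
Summing gcd(|Δx|,|Δy|) over the edges gives the boundary count: gcd(8,3) + gcd(22,18) + gcd(14,2) + gcd(16,19) = 1+2+2+1 = 6.
By Pick's theorem A = I + B/2 − 1, so I = 156 − 6/2 + 1 = 154.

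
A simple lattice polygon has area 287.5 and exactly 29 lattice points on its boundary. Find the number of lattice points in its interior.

From Pick's theorem, I = A − B/2 + 1 = 287.5 − 29/2 + 1 = 274.

274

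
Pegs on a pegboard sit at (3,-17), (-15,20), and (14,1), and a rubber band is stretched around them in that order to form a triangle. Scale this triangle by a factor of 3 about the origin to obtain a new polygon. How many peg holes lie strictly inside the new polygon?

The shoelace formula gives twice the area as |[3·20 − (-15)·(-17)] + [(-15)·1 − 14·20] + [14·(-17) − 3·1]| = 731, so the area is 731/2.
Summing gcd(|Δx|,|Δy|) over the edges gives the boundary count: gcd(18,37) + gcd(29,19) + gcd(11,18) = 1+1+1 = 3.
Scaling by 3 multiplies the area by 3² = 9 (so the new area is 3289.5) and multiplies the boundary lattice-point count by 3, giving 9.
By Pick's theorem, the interior count of the dilated polygon is 3289.5 − 9/2 + 1 = 3286.

3286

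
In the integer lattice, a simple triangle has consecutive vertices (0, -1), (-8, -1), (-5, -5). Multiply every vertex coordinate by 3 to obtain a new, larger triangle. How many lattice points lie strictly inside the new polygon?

Using the shoelace formula, 2A = |[0·(-1) − (-8)·(-1)] + [(-8)·(-5) − (-5)·(-1)] + [(-5)·(-1) − 0·(-5)]| = 32, so the area is 16.
Summing gcd(|Δx|,|Δy|) over the edges gives the boundary count: gcd(8,0) + gcd(3,4) + gcd(5,4) = 8+1+1 = 10.
Scaling by 3 multiplies the area by 3² = 9 (so the new area is 144) and multiplies the boundary lattice-point count by 3, giving 30.
By Pick's theorem, the interior count of the dilated polygon is 144 − 30/2 + 1 = 130.

130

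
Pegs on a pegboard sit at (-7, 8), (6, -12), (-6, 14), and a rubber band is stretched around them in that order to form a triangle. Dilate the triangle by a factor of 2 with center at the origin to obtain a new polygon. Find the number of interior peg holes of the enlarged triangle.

Using the shoelace formula, 2A = |[(-7)·(-12) − 6·8] + [6·14 − (-6)·(-12)] + [(-6)·8 − (-7)·14]| = 98, so the area is 49.
Along each edge there are gcd(|Δx|,|Δy|)+1 lattice points, so counting each shared vertex once the boundary has gcd(13,20) + gcd(12,26) + gcd(1,6) = 1+2+1 = 4.
Scaling by 2 multiplies the area by 2² = 4 (so the new area is 196) and multiplies the boundary lattice-point count by 2, giving 8.
By Pick's theorem, the interior count of the dilated polygon is 196 − 8/2 + 1 = 193.

193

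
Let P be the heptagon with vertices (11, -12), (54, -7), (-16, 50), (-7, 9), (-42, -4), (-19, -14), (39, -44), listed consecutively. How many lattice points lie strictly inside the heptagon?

2836

The shoelace formula gives twice the area as |[11·(-7) − 54·(-12)] + [54·50 − (-16)·(-7)] + [(-16)·9 − (-7)·50] + [(-7)·(-4) − (-42)·9] + [(-42)·(-14) − (-19)·(-4)] + [(-19)·(-44) − 39·(-14)] + [39·(-12) − 11·(-44)]| = 5681, so the area is 2840.5.
The number of boundary lattice points is Σ gcd(|Δx|,|Δy|) = gcd(43,5) + gcd(70,57) + gcd(9,41) + gcd(35,13) + gcd(23,10) + gcd(58,30) + gcd(28,32) = 1+1+1+1+1+2+4 = 11.
Pick's theorem gives I = A − B/2 + 1 = 2840.5 − 11/2 + 1 = 2836.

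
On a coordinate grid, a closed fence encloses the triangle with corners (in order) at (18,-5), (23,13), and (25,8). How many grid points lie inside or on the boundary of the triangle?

33

Using the shoelace formula, 2A = |(18·13 − 23·(-5)) + (23·8 − 25·13) + (25·(-5) − 18·8)| = 61, so the area is 30.5.
Summing gcd(|Δx|,|Δy|) over the edges gives the boundary count: gcd(5,18) + gcd(2,5) + gcd(7,13) = 1+1+1 = 3.
Pick's theorem gives I = A − B/2 + 1 = 30.5 − 3/2 + 1 = 30, so the closed region contains I + B = 30 + 3 = 33 lattice points.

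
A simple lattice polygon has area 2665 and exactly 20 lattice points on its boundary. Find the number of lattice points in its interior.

Pick's theorem A = I + B/2 − 1 rearranges to I = A − B/2 + 1 = 2665 − 20/2 + 1 = 2656.

2656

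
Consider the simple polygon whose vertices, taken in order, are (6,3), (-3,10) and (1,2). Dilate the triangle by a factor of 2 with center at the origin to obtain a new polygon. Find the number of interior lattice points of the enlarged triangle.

83

The shoelace formula gives twice the area as |(6·10 − (-3)·3) + ((-3)·2 − 1·10) + (1·3 − 6·2)| = 44, so the area is 22.
Along each edge there are gcd(|Δx|,|Δy|)+1 lattice points, so counting each shared vertex once the boundary has gcd(9,7) + gcd(4,8) + gcd(5,1) = 1+4+1 = 6.
Scaling by 2 multiplies the area by 2² = 4 (so the new area is 88) and multiplies the boundary lattice-point count by 2, giving 12.
By Pick's theorem, the interior count of the dilated polygon is 88 − 12/2 + 1 = 83.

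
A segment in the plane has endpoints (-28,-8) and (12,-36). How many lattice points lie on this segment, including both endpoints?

5

The number of lattice points on a segment between lattice points is gcd(|Δx|,|Δy|) + 1 = gcd(40,28) + 1 = 4 + 1 = 5.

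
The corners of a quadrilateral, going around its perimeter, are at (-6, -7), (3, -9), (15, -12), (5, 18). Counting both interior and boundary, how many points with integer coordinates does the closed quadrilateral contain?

The shoelace formula gives twice the area as |[(-6)·(-9) − 3·(-7)] + [3·(-12) − 15·(-9)] + [15·18 − 5·(-12)] + [5·(-7) − (-6)·18]| = 577, so the area is 577/2.
Along each edge there are gcd(|Δx|,|Δy|)+1 lattice points, so counting each shared vertex once the boundary has gcd(9,2) + gcd(12,3) + gcd(10,30) + gcd(11,25) = 1+3+10+1 = 15.
Pick's theorem gives I = A − B/2 + 1 = 577/2 − 15/2 + 1 = 282, so the closed region contains I + B = 282 + 15 = 297 lattice points.

297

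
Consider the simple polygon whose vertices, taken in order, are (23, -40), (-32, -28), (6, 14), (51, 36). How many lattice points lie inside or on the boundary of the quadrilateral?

By the shoelace formula, twice the signed area is |(23·(-28) − (-32)·(-40)) + ((-32)·14 − 6·(-28)) + (6·36 − 51·14) + (51·(-40) − 23·36)| = 5570, so the area is 2785.
Along each edge there are gcd(|Δx|,|Δy|)+1 lattice points, so counting each shared vertex once the boundary has gcd(55,12) + gcd(38,42) + gcd(45,22) + gcd(28,76) = 1+2+1+4 = 8.
Pick's theorem gives I = A − B/2 + 1 = 2785 − 8/2 + 1 = 2782, so the closed region contains I + B = 2782 + 8 = 2790 lattice points.

2790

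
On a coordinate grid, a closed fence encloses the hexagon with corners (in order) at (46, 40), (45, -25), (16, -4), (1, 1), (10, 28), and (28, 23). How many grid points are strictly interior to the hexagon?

Using the shoelace formula, 2A = |[46·(-25) − 45·40] + [45·(-4) − 16·(-25)] + [16·1 − 1·(-4)] + [1·28 − 10·1] + [10·23 − 28·28] + [28·40 − 46·23]| = 3184, so the area is 1592.
The number of boundary lattice points is Σ gcd(|Δx|,|Δy|) = gcd(1,65) + gcd(29,21) + gcd(15,5) + gcd(9,27) + gcd(18,5) + gcd(18,17) = 1+1+5+9+1+1 = 18.
Pick's theorem gives I = A − B/2 + 1 = 1592 − 18/2 + 1 = 1584.

1584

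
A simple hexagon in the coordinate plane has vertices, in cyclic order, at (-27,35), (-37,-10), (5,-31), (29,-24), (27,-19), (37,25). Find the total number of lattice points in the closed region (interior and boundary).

The shoelace formula gives twice the area as |((-27)·(-10) − (-37)·35) + ((-37)·(-31) − 5·(-10)) + (5·(-24) − 29·(-31)) + (29·(-19) − 27·(-24)) + (27·25 − 37·(-19)) + (37·35 − (-27)·25)| = 6986, so the area is 3493.
Summing gcd(|Δx|,|Δy|) over the edges gives the boundary count: gcd(10,45) + gcd(42,21) + gcd(24,7) + gcd(2,5) + gcd(10,44) + gcd(64,10) = 5+21+1+1+2+2 = 32.
Pick's theorem gives I = A − B/2 + 1 = 3493 − 32/2 + 1 = 3478, so the closed region contains I + B = 3478 + 32 = 3510 lattice points.

3510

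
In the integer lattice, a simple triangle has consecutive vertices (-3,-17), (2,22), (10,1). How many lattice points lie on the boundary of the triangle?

The number of boundary lattice points is Σ gcd(|Δx|,|Δy|) = gcd(5,39) + gcd(8,21) + gcd(13,18) = 1+1+1 = 3.

3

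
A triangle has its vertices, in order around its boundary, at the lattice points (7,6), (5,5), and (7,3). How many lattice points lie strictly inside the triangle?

The shoelace formula gives twice the area as |(7·5 − 5·6) + (5·3 − 7·5) + (7·6 − 7·3)| = 6, so the area is 3.
Along each edge there are gcd(|Δx|,|Δy|)+1 lattice points, so counting each shared vertex once the boundary has gcd(2,1) + gcd(2,2) + gcd(0,3) = 1+2+3 = 6.
Pick's theorem gives I = A − B/2 + 1 = 3 − 6/2 + 1 = 1.

1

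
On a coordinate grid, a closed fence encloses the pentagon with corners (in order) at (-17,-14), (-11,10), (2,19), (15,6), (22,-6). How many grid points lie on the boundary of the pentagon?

22

Along each edge there are gcd(|Δx|,|Δy|)+1 lattice points, so counting each shared vertex once the boundary has gcd(6,24) + gcd(13,9) + gcd(13,13) + gcd(7,12) + gcd(39,8) = 6+1+13+1+1 = 22.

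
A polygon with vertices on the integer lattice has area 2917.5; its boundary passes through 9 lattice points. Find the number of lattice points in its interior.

2914

From Pick's theorem, I = A − B/2 + 1 = 2917.5 − 9/2 + 1 = 2914.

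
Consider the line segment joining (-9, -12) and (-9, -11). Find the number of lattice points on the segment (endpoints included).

The number of lattice points on a segment between lattice points is gcd(|Δx|,|Δy|) + 1 = gcd(0,1) + 1 = 1 + 1 = 2.

2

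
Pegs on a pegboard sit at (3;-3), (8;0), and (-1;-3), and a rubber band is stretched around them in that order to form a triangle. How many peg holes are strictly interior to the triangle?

By the shoelace formula, twice the signed area is |(3·0 − 8·(-3)) + (8·(-3) − (-1)·0) + ((-1)·(-3) − 3·(-3))| = 12, so the area is 6.
Along each edge there are gcd(|Δx|,|Δy|)+1 lattice points, so counting each shared vertex once the boundary has gcd(5,3) + gcd(9,3) + gcd(4,0) = 1+3+4 = 8.
By Pick's theorem A = I + B/2 − 1, so I = 6 − 8/2 + 1 = 3.

3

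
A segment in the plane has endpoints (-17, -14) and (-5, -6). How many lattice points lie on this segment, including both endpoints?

The number of lattice points on a segment between lattice points is gcd(|Δx|,|Δy|) + 1 = gcd(12,8) + 1 = 4 + 1 = 5.

5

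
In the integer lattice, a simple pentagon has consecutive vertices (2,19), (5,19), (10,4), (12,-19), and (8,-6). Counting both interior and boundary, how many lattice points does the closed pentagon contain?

117

The shoelace formula gives twice the area as |(2·19 − 5·19) + (5·4 − 10·19) + (10·(-19) − 12·4) + (12·(-6) − 8·(-19)) + (8·19 − 2·(-6))| = 221, so the area is 110.5.
Summing gcd(|Δx|,|Δy|) over the edges gives the boundary count: gcd(3,0) + gcd(5,15) + gcd(2,23) + gcd(4,13) + gcd(6,25) = 3+5+1+1+1 = 11.
Pick's theorem gives I = A − B/2 + 1 = 110.5 − 11/2 + 1 = 106, so the closed region contains I + B = 106 + 11 = 117 lattice points.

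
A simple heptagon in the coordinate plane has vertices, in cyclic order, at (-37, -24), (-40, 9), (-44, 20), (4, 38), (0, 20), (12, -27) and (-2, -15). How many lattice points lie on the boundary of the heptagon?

16

The number of boundary lattice points is Σ gcd(|Δx|,|Δy|) = gcd(3,33) + gcd(4,11) + gcd(48,18) + gcd(4,18) + gcd(12,47) + gcd(14,12) + gcd(35,9) = 3+1+6+2+1+2+1 = 16.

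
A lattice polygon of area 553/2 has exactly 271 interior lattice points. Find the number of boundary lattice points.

13

Pick's theorem gives A = I + B/2 − 1, so B = 2(A − I + 1) = 2(553/2 − 271 + 1) = 13.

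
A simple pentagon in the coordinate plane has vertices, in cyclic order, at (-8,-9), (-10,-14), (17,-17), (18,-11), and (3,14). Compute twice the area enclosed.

919

By the shoelace formula, twice the signed area is |[(-8)·(-14) − (-10)·(-9)] + [(-10)·(-17) − 17·(-14)] + [17·(-11) − 18·(-17)] + [18·14 − 3·(-11)] + [3·(-9) − (-8)·14]| = 919, so the area is 459.5.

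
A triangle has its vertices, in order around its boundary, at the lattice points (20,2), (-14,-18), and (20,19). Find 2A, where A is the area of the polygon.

The shoelace formula gives twice the area as |(20·(-18) − (-14)·2) + ((-14)·19 − 20·(-18)) + (20·2 − 20·19)| = 578, so the area is 289.

578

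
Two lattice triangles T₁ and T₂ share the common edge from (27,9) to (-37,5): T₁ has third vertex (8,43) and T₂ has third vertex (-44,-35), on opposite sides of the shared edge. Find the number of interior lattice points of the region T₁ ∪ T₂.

The union is the simple quadrilateral with vertices (27,9), (8,43), (-37,5), (-44,-35) in order.
The shoelace formula gives twice the area as |(27·43 − 8·9) + (8·5 − (-37)·43) + ((-37)·(-35) − (-44)·5) + ((-44)·9 − 27·(-35))| = 4784, so the area is 2392.
Along each edge there are gcd(|Δx|,|Δy|)+1 lattice points, so counting each shared vertex once the boundary has gcd(19,34) + gcd(45,38) + gcd(7,40) + gcd(71,44) = 1+1+1+1 = 4.
By Pick's theorem I = A − B/2 + 1 = 2392 − 4/2 + 1 = 2391.

2391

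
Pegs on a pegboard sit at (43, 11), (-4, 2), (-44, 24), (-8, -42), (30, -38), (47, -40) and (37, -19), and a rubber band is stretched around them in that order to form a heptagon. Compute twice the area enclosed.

6123

Using the shoelace formula, 2A = |[43·2 − (-4)·11] + [(-4)·24 − (-44)·2] + [(-44)·(-42) − (-8)·24] + [(-8)·(-38) − 30·(-42)] + [30·(-40) − 47·(-38)] + [47·(-19) − 37·(-40)] + [37·11 − 43·(-19)]| = 6123, so the area is 6123/2.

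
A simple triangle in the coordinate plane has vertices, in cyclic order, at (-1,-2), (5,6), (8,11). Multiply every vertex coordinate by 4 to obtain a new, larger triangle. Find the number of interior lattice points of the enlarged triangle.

Using the shoelace formula, 2A = |[(-1)·6 − 5·(-2)] + [5·11 − 8·6] + [8·(-2) − (-1)·11]| = 6, so the area is 3.
The number of boundary lattice points is Σ gcd(|Δx|,|Δy|) = gcd(6,8) + gcd(3,5) + gcd(9,13) = 2+1+1 = 4.
Scaling by 4 multiplies the area by 4² = 16 (so the new area is 48) and multiplies the boundary lattice-point count by 4, giving 16.
By Pick's theorem, the interior count of the dilated polygon is 48 − 16/2 + 1 = 41.

41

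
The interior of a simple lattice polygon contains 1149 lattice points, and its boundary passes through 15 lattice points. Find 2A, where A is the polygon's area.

By Pick's theorem, A = I + B/2 − 1 = 1149 + 15/2 − 1 = 2311/2.
Hence 2A = 2311.

2311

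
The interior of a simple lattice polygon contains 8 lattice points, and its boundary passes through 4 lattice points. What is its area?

Pick's theorem states A = I + B/2 − 1, so A = 8 + 4/2 − 1 = 9.

9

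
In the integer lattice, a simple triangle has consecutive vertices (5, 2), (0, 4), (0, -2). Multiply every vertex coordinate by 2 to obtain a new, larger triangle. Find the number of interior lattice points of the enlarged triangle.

53

By the shoelace formula, twice the signed area is |[5·4 − 0·2] + [0·(-2) − 0·4] + [0·2 − 5·(-2)]| = 30, so the area is 15.
Summing gcd(|Δx|,|Δy|) over the edges gives the boundary count: gcd(5,2) + gcd(0,6) + gcd(5,4) = 1+6+1 = 8.
Scaling by 2 multiplies the area by 2² = 4 (so the new area is 60) and multiplies the boundary lattice-point count by 2, giving 16.
By Pick's theorem, the interior count of the dilated polygon is 60 − 16/2 + 1 = 53.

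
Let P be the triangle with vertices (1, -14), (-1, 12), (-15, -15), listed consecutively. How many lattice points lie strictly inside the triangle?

208

By the shoelace formula, twice the signed area is |(1·12 − (-1)·(-14)) + ((-1)·(-15) − (-15)·12) + ((-15)·(-14) − 1·(-15))| = 418, so the area is 209.
The number of boundary lattice points is Σ gcd(|Δx|,|Δy|) = gcd(2,26) + gcd(14,27) + gcd(16,1) = 2+1+1 = 4.
Pick's theorem gives I = A − B/2 + 1 = 209 − 4/2 + 1 = 208.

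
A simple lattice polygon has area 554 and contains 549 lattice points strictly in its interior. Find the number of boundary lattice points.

12

Pick's theorem gives A = I + B/2 − 1, so B = 2(A − I + 1) = 2(554 − 549 + 1) = 12.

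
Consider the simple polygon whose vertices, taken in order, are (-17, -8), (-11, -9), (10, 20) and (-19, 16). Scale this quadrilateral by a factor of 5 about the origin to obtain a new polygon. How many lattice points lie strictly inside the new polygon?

11226

The shoelace formula gives twice the area as |[(-17)·(-9) − (-11)·(-8)] + [(-11)·20 − 10·(-9)] + [10·16 − (-19)·20] + [(-19)·(-8) − (-17)·16]| = 899, so the area is 449.5.
Along each edge there are gcd(|Δx|,|Δy|)+1 lattice points, so counting each shared vertex once the boundary has gcd(6,1) + gcd(21,29) + gcd(29,4) + gcd(2,24) = 1+1+1+2 = 5.
Scaling by 5 multiplies the area by 5² = 25 (so the new area is 11237.5) and multiplies the boundary lattice-point count by 5, giving 25.
By Pick's theorem, the interior count of the dilated polygon is 11237.5 − 25/2 + 1 = 11226.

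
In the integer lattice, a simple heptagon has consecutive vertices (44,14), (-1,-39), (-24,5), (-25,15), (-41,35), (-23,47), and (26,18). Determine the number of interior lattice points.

3155

By the shoelace formula, twice the signed area is |(44·(-39) − (-1)·14) + ((-1)·5 − (-24)·(-39)) + ((-24)·15 − (-25)·5) + ((-25)·35 − (-41)·15) + ((-41)·47 − (-23)·35) + ((-23)·18 − 26·47) + (26·14 − 44·18)| = 6324, so the area is 3162.
Summing gcd(|Δx|,|Δy|) over the edges gives the boundary count: gcd(45,53) + gcd(23,44) + gcd(1,10) + gcd(16,20) + gcd(18,12) + gcd(49,29) + gcd(18,4) = 1+1+1+4+6+1+2 = 16.
By Pick's theorem A = I + B/2 − 1, so I = 3162 − 16/2 + 1 = 3155.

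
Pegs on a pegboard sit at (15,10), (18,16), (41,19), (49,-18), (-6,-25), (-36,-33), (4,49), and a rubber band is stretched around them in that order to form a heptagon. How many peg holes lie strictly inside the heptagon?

3138

The shoelace formula gives twice the area as |[15·16 − 18·10] + [18·19 − 41·16] + [41·(-18) − 49·19] + [49·(-25) − (-6)·(-18)] + [(-6)·(-33) − (-36)·(-25)] + [(-36)·49 − 4·(-33)] + [4·10 − 15·49]| = 6285, so the area is 3142.5.
Along each edge there are gcd(|Δx|,|Δy|)+1 lattice points, so counting each shared vertex once the boundary has gcd(3,6) + gcd(23,3) + gcd(8,37) + gcd(55,7) + gcd(30,8) + gcd(40,82) + gcd(11,39) = 3+1+1+1+2+2+1 = 11.
By Pick's theorem A = I + B/2 − 1, so I = 3142.5 − 11/2 + 1 = 3138.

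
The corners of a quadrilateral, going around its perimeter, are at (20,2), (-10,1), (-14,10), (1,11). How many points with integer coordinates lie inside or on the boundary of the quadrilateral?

Using the shoelace formula, 2A = |[20·1 − (-10)·2] + [(-10)·10 − (-14)·1] + [(-14)·11 − 1·10] + [1·2 − 20·11]| = 428, so the area is 214.
Summing gcd(|Δx|,|Δy|) over the edges gives the boundary count: gcd(30,1) + gcd(4,9) + gcd(15,1) + gcd(19,9) = 1+1+1+1 = 4.
Pick's theorem gives I = A − B/2 + 1 = 214 − 4/2 + 1 = 213, so the closed region contains I + B = 213 + 4 = 217 lattice points.

217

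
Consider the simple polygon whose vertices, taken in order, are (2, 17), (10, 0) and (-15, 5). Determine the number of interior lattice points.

Using the shoelace formula, 2A = |(2·0 − 10·17) + (10·5 − (-15)·0) + ((-15)·17 − 2·5)| = 385, so the area is 385/2.
Summing gcd(|Δx|,|Δy|) over the edges gives the boundary count: gcd(8,17) + gcd(25,5) + gcd(17,12) = 1+5+1 = 7.
Pick's theorem gives I = A − B/2 + 1 = 385/2 − 7/2 + 1 = 190.

190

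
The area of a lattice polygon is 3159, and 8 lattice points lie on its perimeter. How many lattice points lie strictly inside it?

Pick's theorem A = I + B/2 − 1 rearranges to I = A − B/2 + 1 = 3159 − 8/2 + 1 = 3156.

3156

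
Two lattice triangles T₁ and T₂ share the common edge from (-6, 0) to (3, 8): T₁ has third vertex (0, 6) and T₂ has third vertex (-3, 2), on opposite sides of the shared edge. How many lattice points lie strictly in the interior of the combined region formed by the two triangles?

The union is the simple quadrilateral with vertices (-6, 0), (0, 6), (3, 8), (-3, 2) in order.
By the shoelace formula, twice the signed area is |[(-6)·6 − 0·0] + [0·8 − 3·6] + [3·2 − (-3)·8] + [(-3)·0 − (-6)·2]| = 12, so the area is 6.
Summing gcd(|Δx|,|Δy|) over the edges gives the boundary count: gcd(6,6) + gcd(3,2) + gcd(6,6) + gcd(3,2) = 6+1+6+1 = 14.
By Pick's theorem I = A − B/2 + 1 = 6 − 14/2 + 1 = 0.

0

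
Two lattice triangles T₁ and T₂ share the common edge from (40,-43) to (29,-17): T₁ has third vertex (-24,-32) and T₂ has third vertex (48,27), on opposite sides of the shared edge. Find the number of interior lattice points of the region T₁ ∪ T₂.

The union is the simple quadrilateral with vertices (40,-43), (-24,-32), (29,-17), (48,27) in order.
Using the shoelace formula, 2A = |(40·(-32) − (-24)·(-43)) + ((-24)·(-17) − 29·(-32)) + (29·27 − 48·(-17)) + (48·(-43) − 40·27)| = 2521, so the area is 1260.5.
The number of boundary lattice points is Σ gcd(|Δx|,|Δy|) = gcd(64,11) + gcd(53,15) + gcd(19,44) + gcd(8,70) = 1+1+1+2 = 5.
By Pick's theorem I = A − B/2 + 1 = 1260.5 − 5/2 + 1 = 1259.

1259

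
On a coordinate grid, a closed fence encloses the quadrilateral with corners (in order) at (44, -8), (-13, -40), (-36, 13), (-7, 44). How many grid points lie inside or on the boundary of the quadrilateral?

3426

The shoelace formula gives twice the area as |(44·(-40) − (-13)·(-8)) + ((-13)·13 − (-36)·(-40)) + ((-36)·44 − (-7)·13) + ((-7)·(-8) − 44·44)| = 6846, so the area is 3423.
Summing gcd(|Δx|,|Δy|) over the edges gives the boundary count: gcd(57,32) + gcd(23,53) + gcd(29,31) + gcd(51,52) = 1+1+1+1 = 4.
Pick's theorem gives I = A − B/2 + 1 = 3423 − 4/2 + 1 = 3422, so the closed region contains I + B = 3422 + 4 = 3426 lattice points.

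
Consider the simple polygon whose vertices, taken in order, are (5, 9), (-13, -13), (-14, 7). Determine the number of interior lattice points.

Using the shoelace formula, 2A = |(5·(-13) − (-13)·9) + ((-13)·7 − (-14)·(-13)) + ((-14)·9 − 5·7)| = 382, so the area is 191.
Along each edge there are gcd(|Δx|,|Δy|)+1 lattice points, so counting each shared vertex once the boundary has gcd(18,22) + gcd(1,20) + gcd(19,2) = 2+1+1 = 4.
Pick's theorem gives I = A − B/2 + 1 = 191 − 4/2 + 1 = 190.

190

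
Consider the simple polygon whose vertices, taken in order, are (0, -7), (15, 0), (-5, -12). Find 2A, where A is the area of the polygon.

By the shoelace formula, twice the signed area is |(0·0 − 15·(-7)) + (15·(-12) − (-5)·0) + ((-5)·(-7) − 0·(-12))| = 40, so the area is 20.

40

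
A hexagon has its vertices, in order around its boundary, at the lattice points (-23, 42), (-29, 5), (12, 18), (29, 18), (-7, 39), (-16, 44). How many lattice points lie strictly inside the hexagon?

1053

Using the shoelace formula, 2A = |[(-23)·5 − (-29)·42] + [(-29)·18 − 12·5] + [12·18 − 29·18] + [29·39 − (-7)·18] + [(-7)·44 − (-16)·39] + [(-16)·42 − (-23)·44]| = 2128, so the area is 1064.
Summing gcd(|Δx|,|Δy|) over the edges gives the boundary count: gcd(6,37) + gcd(41,13) + gcd(17,0) + gcd(36,21) + gcd(9,5) + gcd(7,2) = 1+1+17+3+1+1 = 24.
By Pick's theorem A = I + B/2 − 1, so I = 1064 − 24/2 + 1 = 1053.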